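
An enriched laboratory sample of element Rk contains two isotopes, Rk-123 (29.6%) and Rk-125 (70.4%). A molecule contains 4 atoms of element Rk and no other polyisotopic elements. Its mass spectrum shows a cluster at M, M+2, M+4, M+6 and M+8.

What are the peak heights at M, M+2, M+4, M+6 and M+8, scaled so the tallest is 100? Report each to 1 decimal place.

The 4 Rk atoms are independent, so intensities follow the terms of (0.296 + 0.704)^4.
P(M) = 0.296^4 = 0.007677
P(M+2) = 4 × 0.296^3 × 0.704^1 = 0.073031
P(M+4) = 6 × 0.296^2 × 0.704^2 = 0.260543
P(M+6) = 4 × 0.296^1 × 0.704^3 = 0.413114
P(M+8) = 0.704^4 = 0.245635
The M+6 peak is largest (0.413114); scaling to 100 gives 1.9 : 17.7 : 63.1 : 100.0 : 59.5.

1.9 : 17.7 : 63.1 : 100.0 : 59.5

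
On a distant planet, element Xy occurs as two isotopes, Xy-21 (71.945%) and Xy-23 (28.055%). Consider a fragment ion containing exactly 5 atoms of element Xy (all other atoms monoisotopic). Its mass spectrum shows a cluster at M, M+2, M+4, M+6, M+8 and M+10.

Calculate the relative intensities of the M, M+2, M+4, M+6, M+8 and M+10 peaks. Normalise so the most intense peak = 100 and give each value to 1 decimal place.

The 5 Xy atoms are independent, so intensities follow the terms of (0.71945 + 0.28055)^5.
P(M) = 0.71945^5 = 0.192754
P(M+2) = 5 × 0.71945^4 × 0.28055^1 = 0.375822
P(M+4) = 10 × 0.71945^3 × 0.28055^2 = 0.293104
P(M+6) = 10 × 0.71945^2 × 0.28055^3 = 0.114296
P(M+8) = 5 × 0.71945^1 × 0.28055^4 = 0.022285
P(M+10) = 0.28055^5 = 0.001738
The M+2 peak is largest (0.375822); scaling to 100 gives 51.3 : 100.0 : 78.0 : 30.4 : 5.9 : 0.5.

51.3 : 100.0 : 78.0 : 30.4 : 5.9 : 0.5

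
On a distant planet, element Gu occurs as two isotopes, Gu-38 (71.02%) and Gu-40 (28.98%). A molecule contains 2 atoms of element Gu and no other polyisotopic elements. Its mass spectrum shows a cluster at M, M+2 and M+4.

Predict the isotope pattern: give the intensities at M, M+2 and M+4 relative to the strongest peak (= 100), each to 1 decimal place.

100.0 : 81.6 : 16.7

Each Gu atom is independently Gu-38 (p = 0.7102) or Gu-40 (q = 0.2898); the cluster is the binomial expansion (p + q)^2.
P(M) = 0.7102^2 = 0.504384
P(M+2) = 2 × 0.7102^1 × 0.2898^1 = 0.411632
P(M+4) = 0.2898^2 = 0.083984
The M peak is largest (0.504384); scaling to 100 gives 100.0 : 81.6 : 16.7.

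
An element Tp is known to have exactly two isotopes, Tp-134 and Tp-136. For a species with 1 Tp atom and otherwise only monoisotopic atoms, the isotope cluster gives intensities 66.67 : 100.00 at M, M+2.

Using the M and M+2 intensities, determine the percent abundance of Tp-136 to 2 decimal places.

60.00%

If p is the fraction of Tp that is Tp-134, then I(M+2)/I(M) = [C(1,1)·p^0·(1−p)] / p^1 = 1·(1−p)/p = 100.00/66.67 = 1.4999
(1−p)/p = 1.4999/1 = 1.4999  ⇒  p = 1/(1 + 1.4999) = 0.4000
Tp-134: 40.00%, Tp-136: 60.00%.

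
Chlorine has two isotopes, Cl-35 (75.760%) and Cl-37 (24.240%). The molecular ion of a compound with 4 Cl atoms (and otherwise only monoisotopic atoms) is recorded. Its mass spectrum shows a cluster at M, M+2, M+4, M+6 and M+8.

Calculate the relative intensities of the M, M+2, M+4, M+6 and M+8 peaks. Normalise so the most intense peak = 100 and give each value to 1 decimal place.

Each Cl atom is independently Cl-35 (p = 0.75760) or Cl-37 (q = 0.24240); the cluster is the binomial expansion (p + q)^4.
P(M) = 0.75760^4 = 0.329428
P(M+2) = 4 × 0.75760^3 × 0.24240^1 = 0.421612
P(M+4) = 6 × 0.75760^2 × 0.24240^2 = 0.202347
P(M+6) = 4 × 0.75760^1 × 0.24240^3 = 0.043162
P(M+8) = 0.24240^4 = 0.003452
The M+2 peak is largest (0.421612); scaling to 100 gives 78.1 : 100.0 : 48.0 : 10.2 : 0.8.

78.1 : 100.0 : 48.0 : 10.2 : 0.8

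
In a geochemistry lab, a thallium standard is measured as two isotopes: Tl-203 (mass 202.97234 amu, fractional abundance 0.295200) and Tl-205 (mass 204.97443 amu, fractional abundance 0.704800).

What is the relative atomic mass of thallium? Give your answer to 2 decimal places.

Weight each isotope mass by its fractional abundance: 0.295200 × 202.97234 + 0.704800 × 204.97443
= 59.917435 + 144.465978 = 204.383413 amu

204.38 amu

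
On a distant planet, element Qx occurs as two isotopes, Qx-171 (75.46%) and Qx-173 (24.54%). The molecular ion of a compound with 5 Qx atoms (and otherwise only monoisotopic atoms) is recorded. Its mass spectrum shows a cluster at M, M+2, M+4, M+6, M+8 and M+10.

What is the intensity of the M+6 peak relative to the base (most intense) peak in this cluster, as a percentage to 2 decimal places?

21.15%

Term probabilities: M 0.2447, M+2 0.3978, M+4 0.2588, M+6 0.0842, M+8 0.0137, M+10 0.0009. Base peak = M+2.
P(M+2) = C(5,1) × 0.7546^4 × 0.2454^1 = 5 × 0.32424046 × 0.2454 = 0.397843 (base)
P(M+6) = C(5,3) × 0.7546^2 × 0.2454^3 = 10 × 0.56942116 × 0.01477827 = 0.084151
Relative intensity = 0.084151 / 0.397843 × 100 = 21.15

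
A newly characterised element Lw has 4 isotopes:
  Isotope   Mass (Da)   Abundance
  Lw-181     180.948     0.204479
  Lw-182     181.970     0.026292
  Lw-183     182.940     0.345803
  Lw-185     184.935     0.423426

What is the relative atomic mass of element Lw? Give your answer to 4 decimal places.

Weight each isotope mass by its fractional abundance: 0.204479 × 180.948 + 0.026292 × 181.970 + 0.345803 × 182.940 + 0.423426 × 184.935
= 37.00007 + 4.78436 + 63.26120 + 78.30629 = 183.35192 Da

183.3519 Da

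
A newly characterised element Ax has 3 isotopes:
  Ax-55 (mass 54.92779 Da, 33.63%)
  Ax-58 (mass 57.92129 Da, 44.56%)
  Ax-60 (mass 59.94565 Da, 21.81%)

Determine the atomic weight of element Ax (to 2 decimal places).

57.36 Da

The abundance-weighted mean is 0.3363 × 54.92779 + 0.4456 × 57.92129 + 0.2181 × 59.94565
= 18.472216 + 25.809727 + 13.074146 = 57.356089 Da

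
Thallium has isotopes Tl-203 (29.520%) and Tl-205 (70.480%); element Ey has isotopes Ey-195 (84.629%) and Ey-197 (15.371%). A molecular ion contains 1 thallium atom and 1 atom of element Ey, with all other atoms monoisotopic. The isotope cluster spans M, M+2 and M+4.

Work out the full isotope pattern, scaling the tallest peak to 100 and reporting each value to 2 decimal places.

38.92 : 100.00 : 16.88

Thallium pattern (n=1): 0.2952 : 0.7048
Element Ey pattern (n=1): 0.84629 : 0.15371
Convolve the two distributions (both contribute in 2-u steps):
  M: 0.2952×0.84629 = 0.249825
  M+2: 0.2952×0.15371 + 0.7048×0.84629 = 0.641840
  M+4: 0.7048×0.15371 = 0.108335
Scale to base peak (0.641840) = 100: 38.92 : 100.00 : 16.88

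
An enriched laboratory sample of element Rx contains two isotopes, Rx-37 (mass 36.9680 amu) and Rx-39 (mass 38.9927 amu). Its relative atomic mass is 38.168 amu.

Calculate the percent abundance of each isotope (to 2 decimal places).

Rx-37: 40.73%, Rx-39: 59.27%

Writing the weighted mean with unknown fraction x of Rx-37:
36.9680·x + 38.9927·(1 − x) = 38.168
(36.9680 − 38.9927)·x = 38.168 − 38.9927
x = -0.8247 / -2.0247 = 0.40732 → 40.73% Rx-37, 59.27% Rx-39.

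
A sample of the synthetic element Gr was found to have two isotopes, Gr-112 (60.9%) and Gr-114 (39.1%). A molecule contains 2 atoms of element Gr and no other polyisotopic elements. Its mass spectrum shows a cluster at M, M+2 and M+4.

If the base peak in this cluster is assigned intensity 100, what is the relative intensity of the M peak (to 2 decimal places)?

Binomial terms of (0.609 + 0.391)^2: M 0.3709, M+2 0.4762, M+4 0.1529 → M+2 is the base peak.
P(M+2) = C(2,1) × 0.609^1 × 0.391^1 = 2 × 0.6090 × 0.3910 = 0.476238 (base)
P(M) = C(2,0) × 0.609^2 × 0.391^0 = 1 × 0.370881 × 1.0000 = 0.370881
Relative intensity = 0.370881 / 0.476238 × 100 = 77.88

77.88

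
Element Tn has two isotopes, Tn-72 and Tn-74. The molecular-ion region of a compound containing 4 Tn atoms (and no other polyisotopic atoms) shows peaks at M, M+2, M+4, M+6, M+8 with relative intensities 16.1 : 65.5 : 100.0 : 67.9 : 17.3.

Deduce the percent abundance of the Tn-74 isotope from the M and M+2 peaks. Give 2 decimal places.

50.42%

If p is the fraction of Tn that is Tn-72, then I(M+2)/I(M) = [C(4,1)·p^3·(1−p)] / p^4 = 4·(1−p)/p = 65.5/16.1 = 4.0683
(1−p)/p = 4.0683/4 = 1.0171  ⇒  p = 1/(1 + 1.0171) = 0.4958
Tn-72: 49.58%, Tn-74: 50.42%.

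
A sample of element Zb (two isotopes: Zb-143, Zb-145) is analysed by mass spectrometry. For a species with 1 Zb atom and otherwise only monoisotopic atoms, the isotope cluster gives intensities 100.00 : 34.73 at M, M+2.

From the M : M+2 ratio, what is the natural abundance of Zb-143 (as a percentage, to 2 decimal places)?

Let p = fractional abundance of Zb-143. I(M+2)/I(M) = [C(1,1)·p^0·(1−p)] / p^1 = 1·(1−p)/p = 34.73/100.00 = 0.3473
(1−p)/p = 0.3473/1 = 0.3473  ⇒  p = 1/(1 + 0.3473) = 0.7422
Zb-143: 74.22%, Zb-145: 25.78%.

74.22%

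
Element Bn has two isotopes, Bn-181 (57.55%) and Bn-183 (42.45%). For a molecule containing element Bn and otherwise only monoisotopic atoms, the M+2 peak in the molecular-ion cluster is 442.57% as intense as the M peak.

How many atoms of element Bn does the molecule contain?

The M+2/M ratio from n Bn atoms is n · q/p = n · 0.4245/0.5755.
n = 4.4257 × 0.5755/0.4245 = 6.00 ≈ 6

6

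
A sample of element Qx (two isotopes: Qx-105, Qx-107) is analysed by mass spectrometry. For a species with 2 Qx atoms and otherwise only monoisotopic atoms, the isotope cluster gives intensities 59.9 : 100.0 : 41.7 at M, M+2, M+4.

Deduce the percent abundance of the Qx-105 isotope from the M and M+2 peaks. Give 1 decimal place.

If p is the fraction of Qx that is Qx-105, then I(M+2)/I(M) = [C(2,1)·p^1·(1−p)] / p^2 = 2·(1−p)/p = 100.0/59.9 = 1.6694
(1−p)/p = 1.6694/2 = 0.8347  ⇒  p = 1/(1 + 0.8347) = 0.5450
Qx-105: 54.5%, Qx-107: 45.5%.

54.5%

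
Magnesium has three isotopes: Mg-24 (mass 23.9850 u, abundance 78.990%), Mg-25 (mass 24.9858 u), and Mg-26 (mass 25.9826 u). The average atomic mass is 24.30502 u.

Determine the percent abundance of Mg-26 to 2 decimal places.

11.01%

Let x and y be the fractions of Mg-25 and Mg-26. Then x + y = 1 − 0.78990 = 0.21010 and 24.9858x + 25.9826y = 24.30502 − 0.78990×23.9850 = 5.3592685.
Substituting: 24.9858x + 25.9826(0.21010 − x) = 5.3592685
(24.9858 − 25.9826)x = -0.09967576  ⇒  x = 0.10000, y = 0.11010
Mg-25: 10.00%, Mg-26: 11.01%.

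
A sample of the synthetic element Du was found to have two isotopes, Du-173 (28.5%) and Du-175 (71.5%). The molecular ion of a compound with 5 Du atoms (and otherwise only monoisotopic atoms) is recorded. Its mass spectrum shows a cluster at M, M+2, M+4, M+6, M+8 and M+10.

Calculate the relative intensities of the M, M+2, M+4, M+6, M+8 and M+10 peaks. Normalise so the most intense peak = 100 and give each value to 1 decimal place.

0.5 : 6.3 : 31.8 : 79.7 : 100.0 : 50.2

Expanding (0.285 + 0.715)^5:
P(M) = 0.285^5 = 0.001880
P(M+2) = 5 × 0.285^4 × 0.715^1 = 0.023586
P(M+4) = 10 × 0.285^3 × 0.715^2 = 0.118344
P(M+6) = 10 × 0.285^2 × 0.715^3 = 0.296898
P(M+8) = 5 × 0.285^1 × 0.715^4 = 0.372425
P(M+10) = 0.715^5 = 0.186866
The M+8 peak is largest (0.372425); scaling to 100 gives 0.5 : 6.3 : 31.8 : 79.7 : 100.0 : 50.2.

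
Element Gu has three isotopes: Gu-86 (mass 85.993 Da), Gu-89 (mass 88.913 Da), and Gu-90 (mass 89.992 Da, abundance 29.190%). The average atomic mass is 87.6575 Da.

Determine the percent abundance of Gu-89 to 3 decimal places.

17.027%

The remaining 70.810% is split between Gu-86 (fraction x) and Gu-89 (fraction 0.70810 − x).
Substituting: 85.993x + 88.913(0.70810 − x) = 61.3888352
(85.993 − 88.913)x = -1.5704601  ⇒  x = 0.53783, y = 0.17027
Gu-86: 53.783%, Gu-89: 17.027%.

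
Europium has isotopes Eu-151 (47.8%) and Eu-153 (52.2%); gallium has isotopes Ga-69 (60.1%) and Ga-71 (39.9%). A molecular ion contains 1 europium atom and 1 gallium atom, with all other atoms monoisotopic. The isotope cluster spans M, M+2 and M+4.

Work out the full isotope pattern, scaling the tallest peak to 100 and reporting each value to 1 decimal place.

Europium pattern (n=1): 0.4780 : 0.5220
Gallium pattern (n=1): 0.6010 : 0.3990
Convolve the two distributions (both contribute in 2-u steps):
  M: 0.4780×0.6010 = 0.287278
  M+2: 0.4780×0.3990 + 0.5220×0.6010 = 0.504444
  M+4: 0.5220×0.3990 = 0.208278
Scale to base peak (0.504444) = 100: 56.9 : 100.0 : 41.3

56.9 : 100.0 : 41.3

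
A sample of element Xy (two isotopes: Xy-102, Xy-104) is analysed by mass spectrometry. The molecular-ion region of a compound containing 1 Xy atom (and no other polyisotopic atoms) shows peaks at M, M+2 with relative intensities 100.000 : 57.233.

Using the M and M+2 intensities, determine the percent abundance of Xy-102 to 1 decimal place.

Write p for the Xy-102 fraction. I(M+2)/I(M) = [C(1,1)·p^0·(1−p)] / p^1 = 1·(1−p)/p = 57.233/100.000 = 0.5723
(1−p)/p = 0.5723/1 = 0.5723  ⇒  p = 1/(1 + 0.5723) = 0.6360
Xy-102: 63.6%, Xy-104: 36.4%.

63.6%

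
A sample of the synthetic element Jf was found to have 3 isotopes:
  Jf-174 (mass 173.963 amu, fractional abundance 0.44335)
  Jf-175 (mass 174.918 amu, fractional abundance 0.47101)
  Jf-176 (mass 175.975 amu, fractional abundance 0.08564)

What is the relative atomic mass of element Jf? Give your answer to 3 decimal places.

The abundance-weighted mean is 0.44335 × 173.963 + 0.47101 × 174.918 + 0.08564 × 175.975
= 77.1265 + 82.3881 + 15.0705 = 174.5851 amu

174.585 amu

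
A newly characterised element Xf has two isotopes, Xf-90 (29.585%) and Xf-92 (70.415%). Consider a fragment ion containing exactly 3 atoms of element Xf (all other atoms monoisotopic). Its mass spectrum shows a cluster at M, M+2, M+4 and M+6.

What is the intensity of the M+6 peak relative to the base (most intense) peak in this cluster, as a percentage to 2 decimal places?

Term probabilities: M 0.0259, M+2 0.1849, M+4 0.4401, M+6 0.3491. Base peak = M+4.
P(M+4) = C(3,2) × 0.29585^1 × 0.70415^2 = 3 × 0.29585 × 0.49582722 = 0.440071 (base)
P(M+6) = C(3,3) × 0.29585^0 × 0.70415^3 = 1 × 1.0000 × 0.34913674 = 0.349137
Relative intensity = 0.349137 / 0.440071 × 100 = 79.34

79.34%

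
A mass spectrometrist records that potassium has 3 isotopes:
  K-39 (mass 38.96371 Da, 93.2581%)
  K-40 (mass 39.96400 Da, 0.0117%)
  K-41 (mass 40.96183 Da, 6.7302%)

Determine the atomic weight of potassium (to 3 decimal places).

Weight each isotope mass by its fractional abundance: 0.932581 × 38.96371 + 0.000117 × 39.96400 + 0.067302 × 40.96183
= 36.336816 + 0.004676 + 2.756813 = 39.098305 Da

39.098 Da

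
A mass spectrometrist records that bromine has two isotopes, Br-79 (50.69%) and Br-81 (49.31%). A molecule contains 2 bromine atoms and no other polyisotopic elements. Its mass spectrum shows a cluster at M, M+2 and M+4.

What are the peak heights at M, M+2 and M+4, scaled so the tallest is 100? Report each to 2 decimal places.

51.40 : 100.00 : 48.64

The 2 Br atoms are independent, so intensities follow the terms of (0.5069 + 0.4931)^2.
P(M) = 0.5069^2 = 0.256948
P(M+2) = 2 × 0.5069^1 × 0.4931^1 = 0.499905
P(M+4) = 0.4931^2 = 0.243148
The M+2 peak is largest (0.499905); scaling to 100 gives 51.40 : 100.00 : 48.64.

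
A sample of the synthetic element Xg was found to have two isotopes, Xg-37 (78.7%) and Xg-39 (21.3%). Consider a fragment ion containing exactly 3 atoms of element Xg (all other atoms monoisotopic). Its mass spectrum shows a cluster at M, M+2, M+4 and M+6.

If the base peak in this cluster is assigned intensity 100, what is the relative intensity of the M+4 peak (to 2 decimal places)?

21.98

Term probabilities: M 0.4874, M+2 0.3958, M+4 0.1071, M+6 0.0097. Base peak = M.
P(M) = C(3,0) × 0.787^3 × 0.213^0 = 1 × 0.4874434 × 1.0000 = 0.487443 (base)
P(M+4) = C(3,2) × 0.787^1 × 0.213^2 = 3 × 0.7870 × 0.045369 = 0.107116
Relative intensity = 0.107116 / 0.487443 × 100 = 21.98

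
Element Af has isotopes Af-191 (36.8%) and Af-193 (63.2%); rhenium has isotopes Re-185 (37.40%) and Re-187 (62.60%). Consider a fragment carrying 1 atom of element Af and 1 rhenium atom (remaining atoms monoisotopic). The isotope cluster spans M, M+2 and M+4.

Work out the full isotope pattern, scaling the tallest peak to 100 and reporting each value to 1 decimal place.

29.5 : 100.0 : 84.8

Element Af pattern (n=1): 0.3680 : 0.6320
Rhenium pattern (n=1): 0.3740 : 0.6260
Convolve the two distributions (both contribute in 2-u steps):
  M: 0.3680×0.3740 = 0.137632
  M+2: 0.3680×0.6260 + 0.6320×0.3740 = 0.466736
  M+4: 0.6320×0.6260 = 0.395632
Scale to base peak (0.466736) = 100: 29.5 : 100.0 : 84.8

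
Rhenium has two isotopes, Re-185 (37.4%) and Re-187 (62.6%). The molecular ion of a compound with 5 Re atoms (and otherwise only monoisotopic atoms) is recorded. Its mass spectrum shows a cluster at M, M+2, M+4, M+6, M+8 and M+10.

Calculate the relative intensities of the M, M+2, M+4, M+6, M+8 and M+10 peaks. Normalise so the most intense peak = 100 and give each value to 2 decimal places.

The 5 Re atoms are independent, so intensities follow the terms of (0.374 + 0.626)^5.
P(M) = 0.374^5 = 0.007317
P(M+2) = 5 × 0.374^4 × 0.626^1 = 0.061239
P(M+4) = 10 × 0.374^3 × 0.626^2 = 0.205005
P(M+6) = 10 × 0.374^2 × 0.626^3 = 0.343136
P(M+8) = 5 × 0.374^1 × 0.626^4 = 0.287170
P(M+10) = 0.626^5 = 0.096133
The M+6 peak is largest (0.343136); scaling to 100 gives 2.13 : 17.85 : 59.74 : 100.00 : 83.69 : 28.02.

2.13 : 17.85 : 59.74 : 100.00 : 83.69 : 28.02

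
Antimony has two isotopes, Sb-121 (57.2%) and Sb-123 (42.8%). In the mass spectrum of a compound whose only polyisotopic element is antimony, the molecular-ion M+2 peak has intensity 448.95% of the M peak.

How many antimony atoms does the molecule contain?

6

For n independent Sb atoms, I(M+2)/I(M) = n · (abundance Sb-123) / (abundance Sb-121) = n · 0.428/0.572.
n = 4.4895 × 0.572/0.428 = 6.00 ≈ 6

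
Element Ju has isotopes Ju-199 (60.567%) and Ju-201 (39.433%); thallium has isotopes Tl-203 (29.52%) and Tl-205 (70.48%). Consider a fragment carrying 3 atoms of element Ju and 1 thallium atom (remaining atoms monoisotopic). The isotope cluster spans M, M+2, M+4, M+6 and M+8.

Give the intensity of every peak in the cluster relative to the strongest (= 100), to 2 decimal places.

Element Ju pattern (n=3): 0.22218165 : 0.4339635 : 0.28253806 : 0.0613168
Thallium pattern (n=1): 0.2952 : 0.7048
Convolve the two distributions (both contribute in 2-u steps):
  M: 0.22218165×0.2952 = 0.065588
  M+2: 0.22218165×0.7048 + 0.4339635×0.2952 = 0.284700
  M+4: 0.4339635×0.7048 + 0.28253806×0.2952 = 0.389263
  M+6: 0.28253806×0.7048 + 0.0613168×0.2952 = 0.217234
  M+8: 0.0613168×0.7048 = 0.043216
Scale to base peak (0.389263) = 100: 16.85 : 73.14 : 100.00 : 55.81 : 11.10

16.85 : 73.14 : 100.00 : 55.81 : 11.10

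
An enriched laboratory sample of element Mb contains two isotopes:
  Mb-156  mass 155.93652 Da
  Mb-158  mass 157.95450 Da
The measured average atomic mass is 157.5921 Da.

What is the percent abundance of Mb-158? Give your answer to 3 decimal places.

With x = fraction of Mb-156 (so Mb-158 is 1 − x):
155.93652·x + 157.95450·(1 − x) = 157.5921
(155.93652 − 157.95450)·x = 157.5921 − 157.95450
x = -0.36240 / -2.01798 = 0.17959 → 17.959% Mb-156, 82.041% Mb-158.

82.041%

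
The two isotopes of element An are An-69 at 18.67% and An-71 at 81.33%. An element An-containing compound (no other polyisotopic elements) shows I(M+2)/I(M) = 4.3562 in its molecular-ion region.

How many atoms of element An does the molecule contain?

For n independent An atoms, I(M+2)/I(M) = n · (abundance An-71) / (abundance An-69) = n · 0.8133/0.1867.
n = 4.3562 × 0.1867/0.8133 = 1.00 ≈ 1

1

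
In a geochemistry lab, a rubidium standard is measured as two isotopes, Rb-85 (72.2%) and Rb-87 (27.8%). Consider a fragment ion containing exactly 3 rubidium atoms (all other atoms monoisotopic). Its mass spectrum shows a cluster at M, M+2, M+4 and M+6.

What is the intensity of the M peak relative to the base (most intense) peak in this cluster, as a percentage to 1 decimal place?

Term probabilities: M 0.3764, M+2 0.4348, M+4 0.1674, M+6 0.0215. Base peak = M+2.
P(M+2) = C(3,1) × 0.722^2 × 0.278^1 = 3 × 0.521284 × 0.2780 = 0.434751 (base)
P(M) = C(3,0) × 0.722^3 × 0.278^0 = 1 × 0.37636705 × 1.0000 = 0.376367
Relative intensity = 0.376367 / 0.434751 × 100 = 86.6

86.6%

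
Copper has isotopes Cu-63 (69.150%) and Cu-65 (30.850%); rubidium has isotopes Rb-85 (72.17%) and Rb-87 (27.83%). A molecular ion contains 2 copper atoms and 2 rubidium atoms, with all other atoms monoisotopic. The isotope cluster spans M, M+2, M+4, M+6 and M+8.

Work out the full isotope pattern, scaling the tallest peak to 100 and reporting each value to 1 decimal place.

Copper pattern (n=2): 0.47817225 : 0.4266555 : 0.09517225
Rubidium pattern (n=2): 0.52085089 : 0.40169822 : 0.07745089
Convolve the two distributions (both contribute in 2-u steps):
  M: 0.47817225×0.52085089 = 0.249056
  M+2: 0.47817225×0.40169822 + 0.4266555×0.52085089 = 0.414305
  M+4: 0.47817225×0.07745089 + 0.4266555×0.40169822 + 0.09517225×0.52085089 = 0.257992
  M+6: 0.4266555×0.07745089 + 0.09517225×0.40169822 = 0.071275
  M+8: 0.09517225×0.07745089 = 0.007371
Scale to base peak (0.414305) = 100: 60.1 : 100.0 : 62.3 : 17.2 : 1.8

60.1 : 100.0 : 62.3 : 17.2 : 1.8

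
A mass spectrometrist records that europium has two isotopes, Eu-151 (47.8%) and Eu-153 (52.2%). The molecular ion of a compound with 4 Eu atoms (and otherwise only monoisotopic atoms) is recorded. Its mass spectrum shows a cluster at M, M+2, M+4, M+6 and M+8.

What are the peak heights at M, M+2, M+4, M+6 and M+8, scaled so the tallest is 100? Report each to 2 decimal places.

Each Eu atom is independently Eu-151 (p = 0.478) or Eu-153 (q = 0.522); the cluster is the binomial expansion (p + q)^4.
P(M) = 0.478^4 = 0.052205
P(M+2) = 4 × 0.478^3 × 0.522^1 = 0.228042
P(M+4) = 6 × 0.478^2 × 0.522^2 = 0.373549
P(M+6) = 4 × 0.478^1 × 0.522^3 = 0.271956
P(M+8) = 0.522^4 = 0.074248
The M+4 peak is largest (0.373549); scaling to 100 gives 13.98 : 61.05 : 100.00 : 72.80 : 19.88.

13.98 : 61.05 : 100.00 : 72.80 : 19.88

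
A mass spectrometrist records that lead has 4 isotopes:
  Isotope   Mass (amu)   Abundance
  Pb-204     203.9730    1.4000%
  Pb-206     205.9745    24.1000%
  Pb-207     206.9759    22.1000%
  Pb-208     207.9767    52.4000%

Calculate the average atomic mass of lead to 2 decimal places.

207.22 amu

Average mass = Σ (abundance × isotope mass) = 0.014000 × 203.9730 + 0.241000 × 205.9745 + 0.221000 × 206.9759 + 0.524000 × 207.9767
= 2.85562 + 49.63985 + 45.74167 + 108.97979 = 207.21693 amu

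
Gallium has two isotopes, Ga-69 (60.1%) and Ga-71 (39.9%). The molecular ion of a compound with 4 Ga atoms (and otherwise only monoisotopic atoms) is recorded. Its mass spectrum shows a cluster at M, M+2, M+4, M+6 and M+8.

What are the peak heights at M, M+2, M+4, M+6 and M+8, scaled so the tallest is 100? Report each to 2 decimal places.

The 4 Ga atoms are independent, so intensities follow the terms of (0.601 + 0.399)^4.
P(M) = 0.601^4 = 0.130466
P(M+2) = 4 × 0.601^3 × 0.399^1 = 0.346463
P(M+4) = 6 × 0.601^2 × 0.399^2 = 0.345021
P(M+6) = 4 × 0.601^1 × 0.399^3 = 0.152705
P(M+8) = 0.399^4 = 0.025345
The M+2 peak is largest (0.346463); scaling to 100 gives 37.66 : 100.00 : 99.58 : 44.08 : 7.32.

37.66 : 100.00 : 99.58 : 44.08 : 7.32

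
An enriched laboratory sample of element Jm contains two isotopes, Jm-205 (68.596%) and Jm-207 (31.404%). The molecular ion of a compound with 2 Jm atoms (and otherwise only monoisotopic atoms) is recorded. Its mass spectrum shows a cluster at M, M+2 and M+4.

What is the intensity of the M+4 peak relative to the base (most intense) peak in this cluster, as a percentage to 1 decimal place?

Term probabilities: M 0.4705, M+2 0.4308, M+4 0.0986. Base peak = M.
P(M) = C(2,0) × 0.68596^2 × 0.31404^0 = 1 × 0.47054112 × 1.0000 = 0.470541 (base)
P(M+4) = C(2,2) × 0.68596^0 × 0.31404^2 = 1 × 1.0000 × 0.09862112 = 0.098621
Relative intensity = 0.098621 / 0.470541 × 100 = 21.0

21.0%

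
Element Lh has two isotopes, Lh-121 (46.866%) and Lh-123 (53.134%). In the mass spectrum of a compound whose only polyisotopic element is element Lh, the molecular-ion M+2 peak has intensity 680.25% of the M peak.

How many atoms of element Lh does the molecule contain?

The M+2/M ratio from n Lh atoms is n · q/p = n · 0.53134/0.46866.
n = 6.8025 × 0.46866/0.53134 = 6.00 ≈ 6

6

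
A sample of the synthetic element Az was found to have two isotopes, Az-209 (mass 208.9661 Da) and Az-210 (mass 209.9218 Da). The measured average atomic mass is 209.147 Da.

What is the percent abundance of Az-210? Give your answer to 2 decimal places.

18.93%

Let x be the fractional abundance of Az-209; then Az-210 has abundance 1 − x.
208.9661·x + 209.9218·(1 − x) = 209.147
(208.9661 − 209.9218)·x = 209.147 − 209.9218
x = -0.7748 / -0.9557 = 0.81071 → 81.07% Az-209, 18.93% Az-210.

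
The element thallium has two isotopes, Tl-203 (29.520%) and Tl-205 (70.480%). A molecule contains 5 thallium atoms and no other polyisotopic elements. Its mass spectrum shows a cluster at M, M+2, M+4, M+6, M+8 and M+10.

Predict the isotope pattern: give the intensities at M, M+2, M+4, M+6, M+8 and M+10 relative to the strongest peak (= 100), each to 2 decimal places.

Expanding (0.29520 + 0.70480)^5:
P(M) = 0.29520^5 = 0.002242
P(M+2) = 5 × 0.29520^4 × 0.70480^1 = 0.026761
P(M+4) = 10 × 0.29520^3 × 0.70480^2 = 0.127785
P(M+6) = 10 × 0.29520^2 × 0.70480^3 = 0.305092
P(M+8) = 5 × 0.29520^1 × 0.70480^4 = 0.364208
P(M+10) = 0.70480^5 = 0.173912
The M+8 peak is largest (0.364208); scaling to 100 gives 0.62 : 7.35 : 35.09 : 83.77 : 100.00 : 47.75.

0.62 : 7.35 : 35.09 : 83.77 : 100.00 : 47.75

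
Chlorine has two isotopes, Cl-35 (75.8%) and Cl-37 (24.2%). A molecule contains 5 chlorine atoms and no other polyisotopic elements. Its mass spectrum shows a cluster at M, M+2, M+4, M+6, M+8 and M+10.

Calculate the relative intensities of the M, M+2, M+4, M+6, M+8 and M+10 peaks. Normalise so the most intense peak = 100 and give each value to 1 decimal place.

Expanding (0.758 + 0.242)^5:
P(M) = 0.758^5 = 0.250234
P(M+2) = 5 × 0.758^4 × 0.242^1 = 0.399450
P(M+4) = 10 × 0.758^3 × 0.242^2 = 0.255058
P(M+6) = 10 × 0.758^2 × 0.242^3 = 0.081430
P(M+8) = 5 × 0.758^1 × 0.242^4 = 0.012999
P(M+10) = 0.242^5 = 0.000830
The M+2 peak is largest (0.399450); scaling to 100 gives 62.6 : 100.0 : 63.9 : 20.4 : 3.3 : 0.2.

62.6 : 100.0 : 63.9 : 20.4 : 3.3 : 0.2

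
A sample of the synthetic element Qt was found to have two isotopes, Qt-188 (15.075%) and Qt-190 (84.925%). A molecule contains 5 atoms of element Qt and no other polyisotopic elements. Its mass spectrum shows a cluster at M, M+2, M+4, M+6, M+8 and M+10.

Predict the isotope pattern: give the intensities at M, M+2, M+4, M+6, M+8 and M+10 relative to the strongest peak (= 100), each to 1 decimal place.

The 5 Qt atoms are independent, so intensities follow the terms of (0.15075 + 0.84925)^5.
P(M) = 0.15075^5 = 0.000078
P(M+2) = 5 × 0.15075^4 × 0.84925^1 = 0.002193
P(M+4) = 10 × 0.15075^3 × 0.84925^2 = 0.024708
P(M+6) = 10 × 0.15075^2 × 0.84925^3 = 0.139194
P(M+8) = 5 × 0.15075^1 × 0.84925^4 = 0.392075
P(M+10) = 0.84925^5 = 0.441751
The M+10 peak is largest (0.441751); scaling to 100 gives 0.0 : 0.5 : 5.6 : 31.5 : 88.8 : 100.0.

0.0 : 0.5 : 5.6 : 31.5 : 88.8 : 100.0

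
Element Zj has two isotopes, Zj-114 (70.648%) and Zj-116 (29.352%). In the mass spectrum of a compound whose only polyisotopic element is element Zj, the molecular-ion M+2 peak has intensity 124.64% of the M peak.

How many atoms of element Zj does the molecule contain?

3

For n independent Zj atoms, I(M+2)/I(M) = n · (abundance Zj-116) / (abundance Zj-114) = n · 0.29352/0.70648.
n = 1.2464 × 0.70648/0.29352 = 3.00 ≈ 3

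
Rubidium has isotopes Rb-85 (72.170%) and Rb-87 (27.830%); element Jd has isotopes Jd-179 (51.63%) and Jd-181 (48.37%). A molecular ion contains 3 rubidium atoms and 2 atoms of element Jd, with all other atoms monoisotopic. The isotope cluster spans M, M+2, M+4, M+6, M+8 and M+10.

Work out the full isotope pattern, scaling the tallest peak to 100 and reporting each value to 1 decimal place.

28.6 : 86.8 : 100.0 : 54.7 : 14.3 : 1.4

Rubidium pattern (n=3): 0.37589809 : 0.43485841 : 0.16768892 : 0.02155458
Element Jd pattern (n=2): 0.26656569 : 0.49946862 : 0.23396569
Convolve the two distributions (both contribute in 2-u steps):
  M: 0.37589809×0.26656569 = 0.100202
  M+2: 0.37589809×0.49946862 + 0.43485841×0.26656569 = 0.303668
  M+4: 0.37589809×0.23396569 + 0.43485841×0.49946862 + 0.16768892×0.26656569 = 0.349845
  M+6: 0.43485841×0.23396569 + 0.16768892×0.49946862 + 0.02155458×0.26656569 = 0.191243
  M+8: 0.16768892×0.23396569 + 0.02155458×0.49946862 = 0.049999
  M+10: 0.02155458×0.23396569 = 0.005043
Scale to base peak (0.349845) = 100: 28.6 : 86.8 : 100.0 : 54.7 : 14.3 : 1.4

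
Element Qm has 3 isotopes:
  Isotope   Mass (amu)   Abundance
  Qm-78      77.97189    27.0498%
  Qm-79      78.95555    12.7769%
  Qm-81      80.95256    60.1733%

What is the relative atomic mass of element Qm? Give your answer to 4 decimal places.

79.8911 amu

Weight each isotope mass by its fractional abundance: 0.270498 × 77.97189 + 0.127769 × 78.95555 + 0.601733 × 80.95256
= 21.091240 + 10.088072 + 48.711827 = 79.891139 amu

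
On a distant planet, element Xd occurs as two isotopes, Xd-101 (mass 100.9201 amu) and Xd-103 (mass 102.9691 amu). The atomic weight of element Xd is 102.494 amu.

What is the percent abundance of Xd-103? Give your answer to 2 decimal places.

76.81%

Writing the weighted mean with unknown fraction x of Xd-101:
100.9201·x + 102.9691·(1 − x) = 102.494
(100.9201 − 102.9691)·x = 102.494 − 102.9691
x = -0.4751 / -2.0490 = 0.23187 → 23.19% Xd-101, 76.81% Xd-103.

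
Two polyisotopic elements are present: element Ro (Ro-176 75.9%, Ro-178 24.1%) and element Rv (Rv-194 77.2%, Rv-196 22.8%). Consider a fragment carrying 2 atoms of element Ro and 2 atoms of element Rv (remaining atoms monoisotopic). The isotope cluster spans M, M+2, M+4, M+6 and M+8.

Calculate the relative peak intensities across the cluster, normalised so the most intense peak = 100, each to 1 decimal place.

81.6 : 100.0 : 45.9 : 9.4 : 0.7

Element Ro pattern (n=2): 0.576081 : 0.365838 : 0.058081
Element Rv pattern (n=2): 0.595984 : 0.352032 : 0.051984
Convolve the two distributions (both contribute in 2-u steps):
  M: 0.576081×0.595984 = 0.343335
  M+2: 0.576081×0.352032 + 0.365838×0.595984 = 0.420833
  M+4: 0.576081×0.051984 + 0.365838×0.352032 + 0.058081×0.595984 = 0.193349
  M+6: 0.365838×0.051984 + 0.058081×0.352032 = 0.039464
  M+8: 0.058081×0.051984 = 0.003019
Scale to base peak (0.420833) = 100: 81.6 : 100.0 : 45.9 : 9.4 : 0.7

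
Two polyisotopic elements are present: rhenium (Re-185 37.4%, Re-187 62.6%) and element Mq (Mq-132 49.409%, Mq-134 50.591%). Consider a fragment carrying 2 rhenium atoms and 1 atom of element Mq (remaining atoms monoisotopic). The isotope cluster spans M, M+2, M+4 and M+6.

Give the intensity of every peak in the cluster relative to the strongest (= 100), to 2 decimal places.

16.05 : 70.18 : 100.00 : 46.05

Rhenium pattern (n=2): 0.139876 : 0.468248 : 0.391876
Element Mq pattern (n=1): 0.49409 : 0.50591
Convolve the two distributions (both contribute in 2-u steps):
  M: 0.139876×0.49409 = 0.069111
  M+2: 0.139876×0.50591 + 0.468248×0.49409 = 0.302121
  M+4: 0.468248×0.50591 + 0.391876×0.49409 = 0.430513
  M+6: 0.391876×0.50591 = 0.198254
Scale to base peak (0.430513) = 100: 16.05 : 70.18 : 100.00 : 46.05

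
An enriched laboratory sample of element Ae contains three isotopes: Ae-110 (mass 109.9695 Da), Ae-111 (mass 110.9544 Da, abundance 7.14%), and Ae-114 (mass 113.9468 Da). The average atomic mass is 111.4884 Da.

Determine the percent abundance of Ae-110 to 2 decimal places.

56.44%

Let x and y be the fractions of Ae-110 and Ae-114. Then x + y = 1 − 0.0714 = 0.9286 and 109.9695x + 113.9468y = 111.4884 − 0.0714×110.9544 = 103.56625584.
Substituting: 109.9695x + 113.9468(0.9286 − x) = 103.56625584
(109.9695 − 113.9468)x = -2.24474264  ⇒  x = 0.56439, y = 0.36421
Ae-110: 56.44%, Ae-114: 36.42%.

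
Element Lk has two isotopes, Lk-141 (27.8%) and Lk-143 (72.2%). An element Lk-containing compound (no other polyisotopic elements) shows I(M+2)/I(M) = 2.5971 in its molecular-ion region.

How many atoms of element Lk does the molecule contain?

With n Lk atoms, P(M+2)/P(M) = C(n,1)·p^(n−1)q / p^n = n·q/p = n · 0.722/0.278.
n = 2.5971 × 0.278/0.722 = 1.00 ≈ 1

1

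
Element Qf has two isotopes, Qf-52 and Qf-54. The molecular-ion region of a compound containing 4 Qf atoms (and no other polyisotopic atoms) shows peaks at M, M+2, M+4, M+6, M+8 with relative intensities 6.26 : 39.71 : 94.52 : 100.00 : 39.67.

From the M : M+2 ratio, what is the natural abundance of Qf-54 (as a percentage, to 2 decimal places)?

61.33%

Let p = fractional abundance of Qf-52. I(M+2)/I(M) = [C(4,1)·p^3·(1−p)] / p^4 = 4·(1−p)/p = 39.71/6.26 = 6.3435
(1−p)/p = 6.3435/4 = 1.5859  ⇒  p = 1/(1 + 1.5859) = 0.3867
Qf-52: 38.67%, Qf-54: 61.33%.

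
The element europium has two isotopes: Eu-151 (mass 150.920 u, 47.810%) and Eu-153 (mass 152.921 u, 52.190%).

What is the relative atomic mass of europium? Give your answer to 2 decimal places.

Average mass = Σ (abundance × isotope mass) = 0.47810 × 150.920 + 0.52190 × 152.921
= 72.1549 + 79.8095 = 151.9644 u

151.96 u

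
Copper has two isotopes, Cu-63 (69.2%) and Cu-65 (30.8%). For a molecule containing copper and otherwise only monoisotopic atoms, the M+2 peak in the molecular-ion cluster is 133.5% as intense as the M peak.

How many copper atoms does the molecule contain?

3

For n independent Cu atoms, I(M+2)/I(M) = n · (abundance Cu-65) / (abundance Cu-63) = n · 0.308/0.692.
n = 1.335 × 0.692/0.308 = 3.00 ≈ 3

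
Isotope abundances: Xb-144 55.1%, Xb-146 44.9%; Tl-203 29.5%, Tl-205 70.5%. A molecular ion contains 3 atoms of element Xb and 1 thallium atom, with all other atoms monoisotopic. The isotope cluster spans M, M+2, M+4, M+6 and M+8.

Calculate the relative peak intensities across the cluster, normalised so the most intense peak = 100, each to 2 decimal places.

Element Xb pattern (n=3): 0.16728415 : 0.40895055 : 0.33324645 : 0.09051885
Thallium pattern (n=1): 0.2950 : 0.7050
Convolve the two distributions (both contribute in 2-u steps):
  M: 0.16728415×0.2950 = 0.049349
  M+2: 0.16728415×0.7050 + 0.40895055×0.2950 = 0.238576
  M+4: 0.40895055×0.7050 + 0.33324645×0.2950 = 0.386618
  M+6: 0.33324645×0.7050 + 0.09051885×0.2950 = 0.261642
  M+8: 0.09051885×0.7050 = 0.063816
Scale to base peak (0.386618) = 100: 12.76 : 61.71 : 100.00 : 67.67 : 16.51

12.76 : 61.71 : 100.00 : 67.67 : 16.51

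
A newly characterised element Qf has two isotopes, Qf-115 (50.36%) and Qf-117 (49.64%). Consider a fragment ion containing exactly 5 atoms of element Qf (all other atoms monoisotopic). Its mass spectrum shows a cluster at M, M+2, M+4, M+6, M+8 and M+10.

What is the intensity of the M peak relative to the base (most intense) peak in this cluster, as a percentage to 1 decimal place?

Term probabilities: M 0.0324, M+2 0.1596, M+4 0.3147, M+6 0.3102, M+8 0.1529, M+10 0.0301. Base peak = M+4.
P(M+4) = C(5,2) × 0.5036^3 × 0.4964^2 = 10 × 0.12771949 × 0.24641296 = 0.314717 (base)
P(M) = C(5,0) × 0.5036^5 × 0.4964^0 = 1 × 0.03239132 × 1.0000 = 0.032391
Relative intensity = 0.032391 / 0.314717 × 100 = 10.3

10.3%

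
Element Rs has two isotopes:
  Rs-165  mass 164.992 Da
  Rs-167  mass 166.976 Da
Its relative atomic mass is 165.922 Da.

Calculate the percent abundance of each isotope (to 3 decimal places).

Rs-165: 53.125%, Rs-167: 46.875%

With x = fraction of Rs-165 (so Rs-167 is 1 − x):
164.992·x + 166.976·(1 − x) = 165.922
(164.992 − 166.976)·x = 165.922 − 166.976
x = -1.054 / -1.984 = 0.53125 → 53.125% Rs-165, 46.875% Rs-167.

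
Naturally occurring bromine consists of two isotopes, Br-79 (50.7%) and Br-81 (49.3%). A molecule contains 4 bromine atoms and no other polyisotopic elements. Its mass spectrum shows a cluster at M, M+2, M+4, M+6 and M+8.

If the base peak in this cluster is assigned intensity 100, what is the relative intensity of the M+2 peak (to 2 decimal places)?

Term probabilities: M 0.0661, M+2 0.2570, M+4 0.3749, M+6 0.2430, M+8 0.0591. Base peak = M+4.
P(M+4) = C(4,2) × 0.507^2 × 0.493^2 = 6 × 0.257049 × 0.243049 = 0.374853 (base)
P(M+2) = C(4,1) × 0.507^3 × 0.493^1 = 4 × 0.13032384 × 0.4930 = 0.256999
Relative intensity = 0.256999 / 0.374853 × 100 = 68.56

68.56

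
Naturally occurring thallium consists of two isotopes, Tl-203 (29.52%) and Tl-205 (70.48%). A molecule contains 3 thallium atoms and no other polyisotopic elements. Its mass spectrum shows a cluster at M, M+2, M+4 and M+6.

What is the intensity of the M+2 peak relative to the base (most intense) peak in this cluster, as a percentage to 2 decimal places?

41.88%

Term probabilities: M 0.0257, M+2 0.1843, M+4 0.4399, M+6 0.3501. Base peak = M+4.
P(M+4) = C(3,2) × 0.2952^1 × 0.7048^2 = 3 × 0.2952 × 0.49674304 = 0.439916 (base)
P(M+2) = C(3,1) × 0.2952^2 × 0.7048^1 = 3 × 0.08714304 × 0.7048 = 0.184255
Relative intensity = 0.184255 / 0.439916 × 100 = 41.88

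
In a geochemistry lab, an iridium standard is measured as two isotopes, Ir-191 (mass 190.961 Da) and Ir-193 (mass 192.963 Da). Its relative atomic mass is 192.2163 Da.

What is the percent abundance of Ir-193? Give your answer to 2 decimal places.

With x = fraction of Ir-191 (so Ir-193 is 1 − x):
190.961·x + 192.963·(1 − x) = 192.2163
(190.961 − 192.963)·x = 192.2163 − 192.963
x = -0.7467 / -2.002 = 0.37298 → 37.30% Ir-191, 62.70% Ir-193.

62.70%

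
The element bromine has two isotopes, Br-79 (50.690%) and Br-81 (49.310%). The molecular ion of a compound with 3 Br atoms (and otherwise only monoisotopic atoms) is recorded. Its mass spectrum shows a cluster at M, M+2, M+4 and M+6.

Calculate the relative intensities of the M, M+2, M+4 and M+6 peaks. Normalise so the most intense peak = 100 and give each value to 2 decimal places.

Each Br atom is independently Br-79 (p = 0.50690) or Br-81 (q = 0.49310); the cluster is the binomial expansion (p + q)^3.
P(M) = 0.50690^3 = 0.130247
P(M+2) = 3 × 0.50690^2 × 0.49310^1 = 0.380103
P(M+4) = 3 × 0.50690^1 × 0.49310^2 = 0.369755
P(M+6) = 0.49310^3 = 0.119896
The M+2 peak is largest (0.380103); scaling to 100 gives 34.27 : 100.00 : 97.28 : 31.54.

34.27 : 100.00 : 97.28 : 31.54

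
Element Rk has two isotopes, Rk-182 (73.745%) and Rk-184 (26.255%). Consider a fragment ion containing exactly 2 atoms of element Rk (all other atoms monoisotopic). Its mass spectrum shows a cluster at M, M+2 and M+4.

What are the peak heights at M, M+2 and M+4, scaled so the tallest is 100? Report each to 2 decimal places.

Each Rk atom is independently Rk-182 (p = 0.73745) or Rk-184 (q = 0.26255); the cluster is the binomial expansion (p + q)^2.
P(M) = 0.73745^2 = 0.543833
P(M+2) = 2 × 0.73745^1 × 0.26255^1 = 0.387235
P(M+4) = 0.26255^2 = 0.068933
The M peak is largest (0.543833); scaling to 100 gives 100.00 : 71.20 : 12.68.

100.00 : 71.20 : 12.68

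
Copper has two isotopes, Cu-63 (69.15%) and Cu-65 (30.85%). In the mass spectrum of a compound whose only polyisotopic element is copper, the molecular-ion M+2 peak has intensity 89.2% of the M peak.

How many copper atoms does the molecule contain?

With n Cu atoms, P(M+2)/P(M) = C(n,1)·p^(n−1)q / p^n = n·q/p = n · 0.3085/0.6915.
n = 0.892 × 0.6915/0.3085 = 2.00 ≈ 2

2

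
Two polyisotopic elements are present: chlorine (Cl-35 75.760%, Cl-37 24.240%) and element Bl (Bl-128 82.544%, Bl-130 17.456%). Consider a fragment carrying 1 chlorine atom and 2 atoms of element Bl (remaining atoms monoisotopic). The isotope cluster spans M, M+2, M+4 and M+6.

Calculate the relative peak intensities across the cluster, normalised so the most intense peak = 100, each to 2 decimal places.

100.00 : 74.29 : 18.00 : 1.43

Chlorine pattern (n=1): 0.7576 : 0.2424
Element Bl pattern (n=2): 0.68135119 : 0.28817761 : 0.03047119
Convolve the two distributions (both contribute in 2-u steps):
  M: 0.7576×0.68135119 = 0.516192
  M+2: 0.7576×0.28817761 + 0.2424×0.68135119 = 0.383483
  M+4: 0.7576×0.03047119 + 0.2424×0.28817761 = 0.092939
  M+6: 0.2424×0.03047119 = 0.007386
Scale to base peak (0.516192) = 100: 100.00 : 74.29 : 18.00 : 1.43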